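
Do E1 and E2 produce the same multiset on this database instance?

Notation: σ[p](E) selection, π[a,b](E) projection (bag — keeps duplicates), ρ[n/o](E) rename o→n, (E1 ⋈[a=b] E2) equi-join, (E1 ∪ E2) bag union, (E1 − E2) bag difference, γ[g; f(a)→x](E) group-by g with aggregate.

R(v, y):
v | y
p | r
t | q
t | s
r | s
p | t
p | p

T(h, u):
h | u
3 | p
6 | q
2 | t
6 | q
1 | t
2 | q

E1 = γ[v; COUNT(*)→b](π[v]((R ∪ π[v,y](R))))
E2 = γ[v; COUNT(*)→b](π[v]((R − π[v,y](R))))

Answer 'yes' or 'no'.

E1 stepwise |·|:
  R → 6
  R → 6
  π[v,y](R) → 6
  (R ∪ π[v,y](R)) → 12
  π[v]((R ∪ π[v,y](R))) → 12
  γ[v; COUNT(*)→b](π[v]((R ∪ π[v,y](R)))) → 3
E2 stepwise |·|:
  R → 6
  R → 6
  π[v,y](R) → 6
  (R − π[v,y](R)) → 0
  π[v]((R − π[v,y](R))) → 0
  γ[v; COUNT(*)→b](π[v]((R − π[v,y](R)))) → 0

E1 result:
v | b
p | 6
r | 2
t | 4
E2 result:
v | b
(0 rows)
Witness: ('r', 2) appears 1× in E1 but 0× in E2.

no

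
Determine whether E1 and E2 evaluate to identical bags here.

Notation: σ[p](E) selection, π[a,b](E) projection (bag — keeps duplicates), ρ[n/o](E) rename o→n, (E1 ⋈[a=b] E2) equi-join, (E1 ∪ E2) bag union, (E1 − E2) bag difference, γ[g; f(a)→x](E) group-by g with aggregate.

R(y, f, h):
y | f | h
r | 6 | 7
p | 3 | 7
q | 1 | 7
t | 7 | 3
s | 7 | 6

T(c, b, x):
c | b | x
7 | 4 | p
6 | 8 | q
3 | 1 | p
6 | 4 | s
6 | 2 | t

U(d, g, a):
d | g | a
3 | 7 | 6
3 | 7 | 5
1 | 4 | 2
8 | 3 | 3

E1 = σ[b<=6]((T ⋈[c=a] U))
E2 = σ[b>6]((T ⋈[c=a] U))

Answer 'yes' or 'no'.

E1 subexpression sizes:
  T → 5
  U → 4
  (T ⋈[c=a] U) → 4
  σ[b<=6]((T ⋈[c=a] U)) → 3
E2 subexpression sizes:
  T → 5
  U → 4
  (T ⋈[c=a] U) → 4
  σ[b>6]((T ⋈[c=a] U)) → 1

E1 result:
c | b | x | d | g | a
3 | 1 | p | 8 | 3 | 3
6 | 2 | t | 3 | 7 | 6
6 | 4 | s | 3 | 7 | 6
E2 result:
c | b | x | d | g | a
6 | 8 | q | 3 | 7 | 6
Witness: (6, 8, 'q', 3, 7, 6) appears 0× in E1 but 1× in E2.

no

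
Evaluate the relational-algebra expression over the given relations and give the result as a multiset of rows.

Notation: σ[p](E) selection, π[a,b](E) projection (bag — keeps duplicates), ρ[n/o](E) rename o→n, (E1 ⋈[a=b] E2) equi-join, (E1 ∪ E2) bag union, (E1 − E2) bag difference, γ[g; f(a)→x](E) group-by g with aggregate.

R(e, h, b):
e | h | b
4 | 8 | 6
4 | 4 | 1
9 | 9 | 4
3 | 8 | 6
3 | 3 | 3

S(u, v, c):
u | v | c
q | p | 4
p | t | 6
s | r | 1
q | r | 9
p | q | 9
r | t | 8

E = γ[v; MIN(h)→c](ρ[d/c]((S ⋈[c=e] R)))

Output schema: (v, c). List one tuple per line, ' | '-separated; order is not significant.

Per-node cardinality:
  S → 6
  R → 5
  (S ⋈[c=e] R) → 4
  ρ[d/c]((S ⋈[c=e] R)) → 4
  γ[v; MIN(h)→c](ρ[d/c]((S ⋈[c=e] R))) → 3

== RESULT ==
v | c
p | 4
q | 9
r | 9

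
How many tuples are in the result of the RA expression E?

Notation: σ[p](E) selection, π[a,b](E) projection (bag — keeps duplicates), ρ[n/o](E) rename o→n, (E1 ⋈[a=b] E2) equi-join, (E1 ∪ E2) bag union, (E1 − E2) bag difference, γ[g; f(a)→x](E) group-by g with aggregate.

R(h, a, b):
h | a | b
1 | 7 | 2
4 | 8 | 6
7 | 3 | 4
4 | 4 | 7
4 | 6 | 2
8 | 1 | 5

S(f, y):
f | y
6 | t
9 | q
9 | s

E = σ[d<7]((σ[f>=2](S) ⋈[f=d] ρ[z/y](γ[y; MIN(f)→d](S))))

Per-node cardinality:
  S → 3
  σ[f>=2](S) → 3
  S → 3
  γ[y; MIN(f)→d](S) → 3
  ρ[z/y](γ[y; MIN(f)→d](S)) → 3
  (σ[f>=2](S) ⋈[f=d] ρ[z/y](γ[y; MIN(f)→d](S))) → 5
  σ[d<7]((σ[f>=2](S) ⋈[f=d] ρ[z/y](γ[y; MIN(f)→d](S)))) → 1

|E| = 1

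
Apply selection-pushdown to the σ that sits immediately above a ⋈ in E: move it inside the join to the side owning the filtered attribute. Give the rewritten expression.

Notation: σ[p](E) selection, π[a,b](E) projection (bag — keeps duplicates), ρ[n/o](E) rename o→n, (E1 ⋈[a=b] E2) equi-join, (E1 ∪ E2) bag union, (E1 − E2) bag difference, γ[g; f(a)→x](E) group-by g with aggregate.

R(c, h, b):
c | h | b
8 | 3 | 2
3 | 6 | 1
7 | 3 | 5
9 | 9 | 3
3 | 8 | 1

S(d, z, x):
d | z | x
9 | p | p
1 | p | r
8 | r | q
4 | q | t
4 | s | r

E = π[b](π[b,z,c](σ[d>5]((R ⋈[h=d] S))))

σ filters on d, owned by the right side.
E' = π[b](π[b,z,c]((R ⋈[h=d] σ[d>5](S))))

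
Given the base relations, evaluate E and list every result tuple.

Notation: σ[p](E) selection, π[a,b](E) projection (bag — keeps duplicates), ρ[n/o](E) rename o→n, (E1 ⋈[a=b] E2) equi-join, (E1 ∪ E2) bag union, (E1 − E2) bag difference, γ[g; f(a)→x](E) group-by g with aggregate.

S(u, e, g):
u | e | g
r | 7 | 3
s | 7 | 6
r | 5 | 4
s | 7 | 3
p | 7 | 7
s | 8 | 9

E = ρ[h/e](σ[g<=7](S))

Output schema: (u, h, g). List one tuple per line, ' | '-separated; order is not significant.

Stepwise |·|:
  S → 6
  σ[g<=7](S) → 5
  ρ[h/e](σ[g<=7](S)) → 5

== RESULT ==
u | h | g
p | 7 | 7
r | 5 | 4
r | 7 | 3
s | 7 | 3
s | 7 | 6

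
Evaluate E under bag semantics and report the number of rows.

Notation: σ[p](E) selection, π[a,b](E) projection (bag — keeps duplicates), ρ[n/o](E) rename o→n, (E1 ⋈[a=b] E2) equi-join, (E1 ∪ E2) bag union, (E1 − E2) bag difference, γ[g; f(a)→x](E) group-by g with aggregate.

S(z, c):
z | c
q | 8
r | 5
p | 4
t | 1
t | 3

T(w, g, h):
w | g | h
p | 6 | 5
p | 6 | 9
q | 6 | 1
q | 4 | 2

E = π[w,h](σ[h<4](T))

Row counts bottom-up:
  T → 4
  σ[h<4](T) → 2
  π[w,h](σ[h<4](T)) → 2

|E| = 2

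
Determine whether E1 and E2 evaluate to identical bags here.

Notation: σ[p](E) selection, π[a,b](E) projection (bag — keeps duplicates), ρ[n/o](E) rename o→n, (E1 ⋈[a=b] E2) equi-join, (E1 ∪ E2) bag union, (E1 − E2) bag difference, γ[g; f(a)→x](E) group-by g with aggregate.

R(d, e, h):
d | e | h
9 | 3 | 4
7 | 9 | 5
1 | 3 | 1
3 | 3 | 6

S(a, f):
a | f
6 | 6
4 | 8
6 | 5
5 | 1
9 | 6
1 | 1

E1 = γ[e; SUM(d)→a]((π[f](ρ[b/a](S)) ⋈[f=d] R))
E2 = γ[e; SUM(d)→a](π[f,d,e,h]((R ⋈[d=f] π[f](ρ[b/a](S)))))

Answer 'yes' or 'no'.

E1 per-node cardinality:
  S → 6
  ρ[b/a](S) → 6
  π[f](ρ[b/a](S)) → 6
  R → 4
  (π[f](ρ[b/a](S)) ⋈[f=d] R) → 2
  γ[e; SUM(d)→a]((π[f](ρ[b/a](S)) ⋈[f=d] R)) → 1
E2 per-node cardinality:
  R → 4
  S → 6
  ρ[b/a](S) → 6
  π[f](ρ[b/a](S)) → 6
  (R ⋈[d=f] π[f](ρ[b/a](S))) → 2
  π[f,d,e,h]((R ⋈[d=f] π[f](ρ[b/a](S)))) → 2
  γ[e; SUM(d)→a](π[f,d,e,h]((R ⋈[d=f] π[f](ρ[b/a](S))))) → 1

E1 and E2 produce the same multiset:
e | a
3 | 2

yes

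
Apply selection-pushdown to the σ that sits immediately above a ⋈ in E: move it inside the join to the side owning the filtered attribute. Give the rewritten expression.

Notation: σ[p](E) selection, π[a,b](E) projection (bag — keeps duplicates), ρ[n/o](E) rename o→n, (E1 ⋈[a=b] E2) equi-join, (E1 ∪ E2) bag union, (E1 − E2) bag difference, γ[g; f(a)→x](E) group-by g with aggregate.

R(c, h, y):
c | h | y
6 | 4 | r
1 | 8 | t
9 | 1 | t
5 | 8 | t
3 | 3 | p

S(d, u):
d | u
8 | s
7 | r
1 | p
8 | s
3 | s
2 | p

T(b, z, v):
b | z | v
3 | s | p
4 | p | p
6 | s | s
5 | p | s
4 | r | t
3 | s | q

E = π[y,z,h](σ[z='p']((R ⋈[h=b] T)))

σ filters on z, owned by the right side.
E' = π[y,z,h]((R ⋈[h=b] σ[z='p'](T)))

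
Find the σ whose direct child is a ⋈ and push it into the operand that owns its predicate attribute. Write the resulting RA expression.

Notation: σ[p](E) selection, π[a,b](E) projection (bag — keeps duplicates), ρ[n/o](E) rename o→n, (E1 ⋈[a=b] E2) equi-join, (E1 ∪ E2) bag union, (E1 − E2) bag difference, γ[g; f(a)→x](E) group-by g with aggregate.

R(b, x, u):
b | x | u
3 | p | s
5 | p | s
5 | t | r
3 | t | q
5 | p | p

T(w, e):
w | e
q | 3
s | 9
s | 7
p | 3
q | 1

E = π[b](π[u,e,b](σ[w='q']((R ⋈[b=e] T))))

σ filters on w, owned by the right side.
E' = π[b](π[u,e,b]((R ⋈[b=e] σ[w='q'](T))))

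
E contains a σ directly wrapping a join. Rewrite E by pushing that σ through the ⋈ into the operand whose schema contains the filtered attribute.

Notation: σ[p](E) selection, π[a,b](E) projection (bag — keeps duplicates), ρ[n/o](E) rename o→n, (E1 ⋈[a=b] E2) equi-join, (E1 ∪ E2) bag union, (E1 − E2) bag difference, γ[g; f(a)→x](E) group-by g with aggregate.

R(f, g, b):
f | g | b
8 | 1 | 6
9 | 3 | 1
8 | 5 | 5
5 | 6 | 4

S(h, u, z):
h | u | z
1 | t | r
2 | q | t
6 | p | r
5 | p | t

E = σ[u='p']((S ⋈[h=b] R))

σ filters on u, owned by the left side.
E' = (σ[u='p'](S) ⋈[h=b] R)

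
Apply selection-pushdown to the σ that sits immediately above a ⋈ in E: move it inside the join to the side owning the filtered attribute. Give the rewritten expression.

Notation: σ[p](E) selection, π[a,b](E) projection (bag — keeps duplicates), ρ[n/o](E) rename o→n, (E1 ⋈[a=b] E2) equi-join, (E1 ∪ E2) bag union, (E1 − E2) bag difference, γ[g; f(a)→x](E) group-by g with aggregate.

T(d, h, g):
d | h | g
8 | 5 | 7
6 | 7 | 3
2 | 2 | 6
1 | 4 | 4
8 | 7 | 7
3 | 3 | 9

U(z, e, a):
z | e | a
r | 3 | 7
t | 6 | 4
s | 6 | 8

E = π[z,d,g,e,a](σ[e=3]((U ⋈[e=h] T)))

σ filters on e, owned by the left side.
E' = π[z,d,g,e,a]((σ[e=3](U) ⋈[e=h] T))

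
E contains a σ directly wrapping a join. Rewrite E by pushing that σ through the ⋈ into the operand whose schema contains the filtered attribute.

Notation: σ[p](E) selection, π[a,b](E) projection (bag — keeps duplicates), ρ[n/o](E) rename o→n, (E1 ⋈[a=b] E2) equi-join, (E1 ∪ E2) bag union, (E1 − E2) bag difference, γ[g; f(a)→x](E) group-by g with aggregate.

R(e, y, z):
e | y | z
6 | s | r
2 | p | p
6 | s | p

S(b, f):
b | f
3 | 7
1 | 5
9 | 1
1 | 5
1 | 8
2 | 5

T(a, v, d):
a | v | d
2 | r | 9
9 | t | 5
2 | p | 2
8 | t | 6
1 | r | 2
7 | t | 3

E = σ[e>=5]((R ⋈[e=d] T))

σ filters on e, owned by the left side.
E' = (σ[e>=5](R) ⋈[e=d] T)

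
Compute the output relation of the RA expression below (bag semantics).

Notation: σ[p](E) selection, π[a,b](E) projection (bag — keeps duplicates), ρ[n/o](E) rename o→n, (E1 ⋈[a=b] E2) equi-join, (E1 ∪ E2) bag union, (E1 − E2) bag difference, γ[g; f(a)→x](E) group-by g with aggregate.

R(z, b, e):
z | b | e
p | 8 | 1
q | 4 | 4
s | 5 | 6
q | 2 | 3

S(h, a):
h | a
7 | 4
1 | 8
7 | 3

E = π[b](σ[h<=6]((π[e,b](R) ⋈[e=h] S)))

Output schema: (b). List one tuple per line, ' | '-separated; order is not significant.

Per-node cardinality:
  R → 4
  π[e,b](R) → 4
  S → 3
  (π[e,b](R) ⋈[e=h] S) → 1
  σ[h<=6]((π[e,b](R) ⋈[e=h] S)) → 1
  π[b](σ[h<=6]((π[e,b](R) ⋈[e=h] S))) → 1

== RESULT ==
b
8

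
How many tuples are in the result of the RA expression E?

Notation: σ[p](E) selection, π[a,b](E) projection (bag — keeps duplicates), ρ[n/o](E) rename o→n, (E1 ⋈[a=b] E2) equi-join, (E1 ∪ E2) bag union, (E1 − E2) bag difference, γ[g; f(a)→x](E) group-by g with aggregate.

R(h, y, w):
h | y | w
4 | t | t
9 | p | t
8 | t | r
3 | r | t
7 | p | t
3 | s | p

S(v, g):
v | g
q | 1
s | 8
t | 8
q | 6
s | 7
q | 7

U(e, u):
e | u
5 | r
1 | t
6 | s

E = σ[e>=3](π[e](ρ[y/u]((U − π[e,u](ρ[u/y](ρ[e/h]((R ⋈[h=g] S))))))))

Row counts bottom-up:
  U → 3
  R → 6
  S → 6
  (R ⋈[h=g] S) → 4
  ρ[e/h]((R ⋈[h=g] S)) → 4
  ρ[u/y](ρ[e/h]((R ⋈[h=g] S))) → 4
  π[e,u](ρ[u/y](ρ[e/h]((R ⋈[h=g] S)))) → 4
  (U − π[e,u](ρ[u/y](ρ[e/h]((R ⋈[h=g] S))))) → 3
  ρ[y/u]((U − π[e,u](ρ[u/y](ρ[e/h]((R ⋈[h=g] S)))))) → 3
  π[e](ρ[y/u]((U − π[e,u](ρ[u/y](ρ[e/h]((R ⋈[h=g] S))))))) → 3
  σ[e>=3](π[e](ρ[y/u]((U − π[e,u](ρ[u/y](ρ[e/h]((R ⋈[h=g] S)))))))) → 2

|E| = 2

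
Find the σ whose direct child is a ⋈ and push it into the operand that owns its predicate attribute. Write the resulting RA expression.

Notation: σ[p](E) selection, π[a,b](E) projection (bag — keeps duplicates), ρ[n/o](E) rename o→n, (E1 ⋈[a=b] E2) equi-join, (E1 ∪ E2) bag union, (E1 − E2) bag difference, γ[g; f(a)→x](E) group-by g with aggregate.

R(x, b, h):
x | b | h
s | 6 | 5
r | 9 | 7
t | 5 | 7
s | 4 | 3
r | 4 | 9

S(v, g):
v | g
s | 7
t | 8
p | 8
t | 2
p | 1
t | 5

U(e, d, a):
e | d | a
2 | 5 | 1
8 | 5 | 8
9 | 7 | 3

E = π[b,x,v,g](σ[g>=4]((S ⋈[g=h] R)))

σ filters on g, owned by the left side.
E' = π[b,x,v,g]((σ[g>=4](S) ⋈[g=h] R))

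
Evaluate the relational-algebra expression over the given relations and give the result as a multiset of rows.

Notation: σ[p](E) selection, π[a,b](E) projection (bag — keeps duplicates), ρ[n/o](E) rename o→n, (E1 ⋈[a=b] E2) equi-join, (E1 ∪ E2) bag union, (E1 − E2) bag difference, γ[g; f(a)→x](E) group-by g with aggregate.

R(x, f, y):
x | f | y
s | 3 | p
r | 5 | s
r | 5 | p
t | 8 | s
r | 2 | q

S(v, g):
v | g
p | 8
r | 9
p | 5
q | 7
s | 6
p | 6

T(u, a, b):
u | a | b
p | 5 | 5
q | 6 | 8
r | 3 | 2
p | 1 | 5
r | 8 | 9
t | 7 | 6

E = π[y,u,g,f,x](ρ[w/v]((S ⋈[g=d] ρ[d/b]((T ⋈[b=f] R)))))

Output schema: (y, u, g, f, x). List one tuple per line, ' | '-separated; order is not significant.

Stepwise |·|:
  S → 6
  T → 6
  R → 5
  (T ⋈[b=f] R) → 6
  ρ[d/b]((T ⋈[b=f] R)) → 6
  (S ⋈[g=d] ρ[d/b]((T ⋈[b=f] R))) → 5
  ρ[w/v]((S ⋈[g=d] ρ[d/b]((T ⋈[b=f] R)))) → 5
  π[y,u,g,f,x](ρ[w/v]((S ⋈[g=d] ρ[d/b]((T ⋈[b=f] R))))) → 5

== RESULT ==
y | u | g | f | x
p | p | 5 | 5 | r
p | p | 5 | 5 | r
s | p | 5 | 5 | r
s | p | 5 | 5 | r
s | q | 8 | 8 | t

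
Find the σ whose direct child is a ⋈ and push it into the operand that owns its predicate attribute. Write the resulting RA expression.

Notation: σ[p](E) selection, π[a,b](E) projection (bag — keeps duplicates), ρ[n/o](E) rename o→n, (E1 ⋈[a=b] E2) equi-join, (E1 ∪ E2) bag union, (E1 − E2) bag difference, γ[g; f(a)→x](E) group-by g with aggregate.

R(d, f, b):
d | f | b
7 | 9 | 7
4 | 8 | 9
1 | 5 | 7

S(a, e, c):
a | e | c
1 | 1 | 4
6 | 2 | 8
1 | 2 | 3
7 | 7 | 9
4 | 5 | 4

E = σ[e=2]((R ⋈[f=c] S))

σ filters on e, owned by the right side.
E' = (R ⋈[f=c] σ[e=2](S))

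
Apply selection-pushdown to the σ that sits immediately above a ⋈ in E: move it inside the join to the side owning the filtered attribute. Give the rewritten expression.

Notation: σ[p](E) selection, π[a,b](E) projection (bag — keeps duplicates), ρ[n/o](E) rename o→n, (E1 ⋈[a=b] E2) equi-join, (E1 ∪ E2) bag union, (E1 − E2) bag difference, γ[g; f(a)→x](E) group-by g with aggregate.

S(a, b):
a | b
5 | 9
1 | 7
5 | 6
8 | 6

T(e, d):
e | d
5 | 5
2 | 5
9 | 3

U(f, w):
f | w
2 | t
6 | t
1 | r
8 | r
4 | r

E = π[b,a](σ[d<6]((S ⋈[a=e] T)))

σ filters on d, owned by the right side.
E' = π[b,a]((S ⋈[a=e] σ[d<6](T)))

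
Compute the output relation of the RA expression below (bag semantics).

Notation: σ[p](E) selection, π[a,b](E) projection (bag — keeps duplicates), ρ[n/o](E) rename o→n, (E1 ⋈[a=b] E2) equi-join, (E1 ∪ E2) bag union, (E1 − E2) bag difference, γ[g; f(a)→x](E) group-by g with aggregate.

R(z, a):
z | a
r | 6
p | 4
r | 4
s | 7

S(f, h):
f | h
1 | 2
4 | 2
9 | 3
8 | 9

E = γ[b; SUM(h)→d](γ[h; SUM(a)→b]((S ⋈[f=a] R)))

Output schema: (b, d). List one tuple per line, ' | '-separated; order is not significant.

Per-node cardinality:
  S → 4
  R → 4
  (S ⋈[f=a] R) → 2
  γ[h; SUM(a)→b]((S ⋈[f=a] R)) → 1
  γ[b; SUM(h)→d](γ[h; SUM(a)→b]((S ⋈[f=a] R))) → 1

== RESULT ==
b | d
8 | 2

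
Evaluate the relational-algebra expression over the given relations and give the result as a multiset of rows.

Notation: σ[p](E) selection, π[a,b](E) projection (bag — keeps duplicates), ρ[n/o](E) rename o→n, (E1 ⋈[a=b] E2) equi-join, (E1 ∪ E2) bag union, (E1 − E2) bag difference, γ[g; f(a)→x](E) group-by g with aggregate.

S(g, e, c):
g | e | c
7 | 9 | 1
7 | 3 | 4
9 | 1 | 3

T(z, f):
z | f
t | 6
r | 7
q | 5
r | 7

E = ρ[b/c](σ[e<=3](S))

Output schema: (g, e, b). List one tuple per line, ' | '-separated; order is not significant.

Subexpression sizes:
  S → 3
  σ[e<=3](S) → 2
  ρ[b/c](σ[e<=3](S)) → 2

== RESULT ==
g | e | b
7 | 3 | 4
9 | 1 | 3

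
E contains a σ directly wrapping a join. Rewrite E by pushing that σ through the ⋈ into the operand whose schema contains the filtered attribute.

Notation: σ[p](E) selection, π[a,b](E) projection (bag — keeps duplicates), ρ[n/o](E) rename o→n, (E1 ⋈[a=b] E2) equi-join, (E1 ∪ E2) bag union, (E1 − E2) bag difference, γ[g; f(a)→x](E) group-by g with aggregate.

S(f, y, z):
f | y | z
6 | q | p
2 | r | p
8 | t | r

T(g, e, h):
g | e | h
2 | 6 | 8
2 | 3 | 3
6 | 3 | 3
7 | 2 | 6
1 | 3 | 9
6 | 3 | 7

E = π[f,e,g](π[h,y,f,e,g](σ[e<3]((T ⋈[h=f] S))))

σ filters on e, owned by the left side.
E' = π[f,e,g](π[h,y,f,e,g]((σ[e<3](T) ⋈[h=f] S)))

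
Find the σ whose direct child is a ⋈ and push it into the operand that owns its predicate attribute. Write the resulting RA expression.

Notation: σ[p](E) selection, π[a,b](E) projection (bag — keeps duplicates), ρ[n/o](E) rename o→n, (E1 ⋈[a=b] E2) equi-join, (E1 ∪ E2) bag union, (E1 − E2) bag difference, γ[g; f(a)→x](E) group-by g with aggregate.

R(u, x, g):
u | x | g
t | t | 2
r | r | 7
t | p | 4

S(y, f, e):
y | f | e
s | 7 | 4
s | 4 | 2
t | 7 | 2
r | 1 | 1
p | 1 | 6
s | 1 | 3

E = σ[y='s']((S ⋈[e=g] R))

σ filters on y, owned by the left side.
E' = (σ[y='s'](S) ⋈[e=g] R)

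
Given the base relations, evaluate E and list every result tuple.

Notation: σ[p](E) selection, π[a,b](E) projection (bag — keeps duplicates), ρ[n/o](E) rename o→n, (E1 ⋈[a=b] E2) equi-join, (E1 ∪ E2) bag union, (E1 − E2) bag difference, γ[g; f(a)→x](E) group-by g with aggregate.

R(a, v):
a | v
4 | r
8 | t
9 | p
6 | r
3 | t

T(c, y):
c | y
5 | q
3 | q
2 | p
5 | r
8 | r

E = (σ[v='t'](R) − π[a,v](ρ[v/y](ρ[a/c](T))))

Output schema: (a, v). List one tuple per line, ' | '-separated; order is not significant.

Subexpression sizes:
  R → 5
  σ[v='t'](R) → 2
  T → 5
  ρ[a/c](T) → 5
  ρ[v/y](ρ[a/c](T)) → 5
  π[a,v](ρ[v/y](ρ[a/c](T))) → 5
  (σ[v='t'](R) − π[a,v](ρ[v/y](ρ[a/c](T)))) → 2

== RESULT ==
a | v
3 | t
8 | t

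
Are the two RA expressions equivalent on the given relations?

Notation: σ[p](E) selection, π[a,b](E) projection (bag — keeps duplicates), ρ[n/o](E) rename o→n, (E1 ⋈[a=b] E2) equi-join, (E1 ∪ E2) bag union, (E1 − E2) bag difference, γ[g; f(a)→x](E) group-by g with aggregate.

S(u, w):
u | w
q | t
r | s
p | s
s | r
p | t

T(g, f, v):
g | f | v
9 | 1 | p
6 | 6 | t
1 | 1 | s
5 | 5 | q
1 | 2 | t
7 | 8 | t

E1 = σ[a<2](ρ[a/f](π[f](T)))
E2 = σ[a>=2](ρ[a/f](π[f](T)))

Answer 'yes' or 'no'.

E1 row counts bottom-up:
  T → 6
  π[f](T) → 6
  ρ[a/f](π[f](T)) → 6
  σ[a<2](ρ[a/f](π[f](T))) → 2
E2 row counts bottom-up:
  T → 6
  π[f](T) → 6
  ρ[a/f](π[f](T)) → 6
  σ[a>=2](ρ[a/f](π[f](T))) → 4

E1 result:
a
1
1
E2 result:
a
2
5
6
8
Witness: (6,) appears 0× in E1 but 1× in E2.

no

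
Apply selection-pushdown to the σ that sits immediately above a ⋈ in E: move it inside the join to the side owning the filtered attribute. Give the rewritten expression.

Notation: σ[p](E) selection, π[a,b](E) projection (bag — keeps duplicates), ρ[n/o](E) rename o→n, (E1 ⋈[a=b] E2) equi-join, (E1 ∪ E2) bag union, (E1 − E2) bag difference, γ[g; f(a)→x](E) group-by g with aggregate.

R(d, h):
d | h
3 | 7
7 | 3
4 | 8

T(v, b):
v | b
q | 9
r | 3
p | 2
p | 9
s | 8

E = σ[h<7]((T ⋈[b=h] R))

σ filters on h, owned by the right side.
E' = (T ⋈[b=h] σ[h<7](R))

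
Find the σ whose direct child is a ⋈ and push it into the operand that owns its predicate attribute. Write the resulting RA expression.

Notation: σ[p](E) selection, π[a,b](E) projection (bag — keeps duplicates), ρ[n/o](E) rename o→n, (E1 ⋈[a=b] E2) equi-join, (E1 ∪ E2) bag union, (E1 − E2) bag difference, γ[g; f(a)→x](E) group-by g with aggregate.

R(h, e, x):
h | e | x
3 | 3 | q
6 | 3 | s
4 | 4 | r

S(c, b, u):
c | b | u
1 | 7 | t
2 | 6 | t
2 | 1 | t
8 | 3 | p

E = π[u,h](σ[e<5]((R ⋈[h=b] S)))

σ filters on e, owned by the left side.
E' = π[u,h]((σ[e<5](R) ⋈[h=b] S))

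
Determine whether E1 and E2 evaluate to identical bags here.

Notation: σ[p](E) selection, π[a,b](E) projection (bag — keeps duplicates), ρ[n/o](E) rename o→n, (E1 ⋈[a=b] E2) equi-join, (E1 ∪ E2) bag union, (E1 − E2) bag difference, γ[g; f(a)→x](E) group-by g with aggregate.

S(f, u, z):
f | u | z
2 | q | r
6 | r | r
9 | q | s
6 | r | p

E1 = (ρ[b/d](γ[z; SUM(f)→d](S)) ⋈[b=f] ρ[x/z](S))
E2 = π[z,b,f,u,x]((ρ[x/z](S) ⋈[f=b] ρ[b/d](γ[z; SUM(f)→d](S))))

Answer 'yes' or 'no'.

E1 stepwise |·|:
  S → 4
  γ[z; SUM(f)→d](S) → 3
  ρ[b/d](γ[z; SUM(f)→d](S)) → 3
  S → 4
  ρ[x/z](S) → 4
  (ρ[b/d](γ[z; SUM(f)→d](S)) ⋈[b=f] ρ[x/z](S)) → 3
E2 stepwise |·|:
  S → 4
  ρ[x/z](S) → 4
  S → 4
  γ[z; SUM(f)→d](S) → 3
  ρ[b/d](γ[z; SUM(f)→d](S)) → 3
  (ρ[x/z](S) ⋈[f=b] ρ[b/d](γ[z; SUM(f)→d](S))) → 3
  π[z,b,f,u,x]((ρ[x/z](S) ⋈[f=b] ρ[b/d](γ[z; SUM(f)→d](S)))) → 3

E1 and E2 produce the same multiset:
z | b | f | u | x
p | 6 | 6 | r | p
p | 6 | 6 | r | r
s | 9 | 9 | q | s

yes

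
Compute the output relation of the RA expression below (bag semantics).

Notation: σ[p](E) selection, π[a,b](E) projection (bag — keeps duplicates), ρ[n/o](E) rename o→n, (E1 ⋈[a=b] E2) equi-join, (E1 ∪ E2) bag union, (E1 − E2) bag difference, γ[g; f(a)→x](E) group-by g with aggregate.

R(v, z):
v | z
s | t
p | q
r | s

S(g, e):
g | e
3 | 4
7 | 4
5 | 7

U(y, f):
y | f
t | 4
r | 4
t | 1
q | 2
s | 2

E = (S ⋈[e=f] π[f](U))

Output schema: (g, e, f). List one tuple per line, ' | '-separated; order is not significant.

Per-node cardinality:
  S → 3
  U → 5
  π[f](U) → 5
  (S ⋈[e=f] π[f](U)) → 4

== RESULT ==
g | e | f
3 | 4 | 4
3 | 4 | 4
7 | 4 | 4
7 | 4 | 4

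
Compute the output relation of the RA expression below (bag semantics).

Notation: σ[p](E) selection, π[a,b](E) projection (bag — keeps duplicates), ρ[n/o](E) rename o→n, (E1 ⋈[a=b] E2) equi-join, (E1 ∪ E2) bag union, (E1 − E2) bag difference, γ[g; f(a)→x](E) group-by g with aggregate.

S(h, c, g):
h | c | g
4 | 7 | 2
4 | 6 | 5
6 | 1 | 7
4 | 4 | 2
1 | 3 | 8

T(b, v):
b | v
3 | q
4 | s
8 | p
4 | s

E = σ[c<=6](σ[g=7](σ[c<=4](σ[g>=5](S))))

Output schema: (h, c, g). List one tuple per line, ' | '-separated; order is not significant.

Row counts bottom-up:
  S → 5
  σ[g>=5](S) → 3
  σ[c<=4](σ[g>=5](S)) → 2
  σ[g=7](σ[c<=4](σ[g>=5](S))) → 1
  σ[c<=6](σ[g=7](σ[c<=4](σ[g>=5](S)))) → 1

== RESULT ==
h | c | g
6 | 1 | 7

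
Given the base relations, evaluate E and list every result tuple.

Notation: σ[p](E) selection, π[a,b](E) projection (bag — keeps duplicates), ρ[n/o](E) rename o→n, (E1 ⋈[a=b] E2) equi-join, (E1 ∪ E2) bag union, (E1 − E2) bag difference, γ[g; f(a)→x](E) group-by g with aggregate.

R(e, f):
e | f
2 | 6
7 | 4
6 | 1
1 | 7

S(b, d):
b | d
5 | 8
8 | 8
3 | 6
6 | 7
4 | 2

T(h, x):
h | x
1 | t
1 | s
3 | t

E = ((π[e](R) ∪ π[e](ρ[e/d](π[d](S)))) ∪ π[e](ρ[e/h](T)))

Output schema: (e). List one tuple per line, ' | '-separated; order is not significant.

Stepwise |·|:
  R → 4
  π[e](R) → 4
  S → 5
  π[d](S) → 5
  ρ[e/d](π[d](S)) → 5
  π[e](ρ[e/d](π[d](S))) → 5
  (π[e](R) ∪ π[e](ρ[e/d](π[d](S)))) → 9
  T → 3
  ρ[e/h](T) → 3
  π[e](ρ[e/h](T)) → 3
  ((π[e](R) ∪ π[e](ρ[e/d](π[d](S)))) ∪ π[e](ρ[e/h](T))) → 12

== RESULT ==
e
1
1
1
2
2
3
6
6
7
7
8
8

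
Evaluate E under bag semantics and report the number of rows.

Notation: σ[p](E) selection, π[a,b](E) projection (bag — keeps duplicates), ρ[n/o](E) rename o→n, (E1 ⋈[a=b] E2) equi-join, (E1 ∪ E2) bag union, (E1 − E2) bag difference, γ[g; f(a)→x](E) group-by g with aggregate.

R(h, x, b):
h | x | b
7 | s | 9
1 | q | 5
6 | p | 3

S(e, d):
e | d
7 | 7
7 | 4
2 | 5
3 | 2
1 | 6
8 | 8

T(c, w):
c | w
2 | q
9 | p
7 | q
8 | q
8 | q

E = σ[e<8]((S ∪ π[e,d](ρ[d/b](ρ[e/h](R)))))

Stepwise |·|:
  S → 6
  R → 3
  ρ[e/h](R) → 3
  ρ[d/b](ρ[e/h](R)) → 3
  π[e,d](ρ[d/b](ρ[e/h](R))) → 3
  (S ∪ π[e,d](ρ[d/b](ρ[e/h](R)))) → 9
  σ[e<8]((S ∪ π[e,d](ρ[d/b](ρ[e/h](R))))) → 8

|E| = 8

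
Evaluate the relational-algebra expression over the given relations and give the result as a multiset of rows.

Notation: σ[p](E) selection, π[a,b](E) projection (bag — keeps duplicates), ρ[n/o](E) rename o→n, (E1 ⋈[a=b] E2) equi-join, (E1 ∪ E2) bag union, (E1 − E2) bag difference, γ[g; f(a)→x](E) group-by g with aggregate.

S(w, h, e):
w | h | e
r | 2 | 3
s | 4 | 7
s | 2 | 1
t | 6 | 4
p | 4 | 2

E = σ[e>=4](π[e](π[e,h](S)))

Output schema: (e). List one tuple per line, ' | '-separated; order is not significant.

Stepwise |·|:
  S → 5
  π[e,h](S) → 5
  π[e](π[e,h](S)) → 5
  σ[e>=4](π[e](π[e,h](S))) → 2

== RESULT ==
e
4
7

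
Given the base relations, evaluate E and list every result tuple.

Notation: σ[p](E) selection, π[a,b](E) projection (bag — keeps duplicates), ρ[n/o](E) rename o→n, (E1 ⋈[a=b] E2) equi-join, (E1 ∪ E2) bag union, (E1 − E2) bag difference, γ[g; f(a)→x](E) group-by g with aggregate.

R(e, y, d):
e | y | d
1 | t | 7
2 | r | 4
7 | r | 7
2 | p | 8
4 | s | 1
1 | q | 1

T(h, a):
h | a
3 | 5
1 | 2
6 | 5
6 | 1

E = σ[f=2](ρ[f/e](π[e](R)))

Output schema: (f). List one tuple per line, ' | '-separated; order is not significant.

Row counts bottom-up:
  R → 6
  π[e](R) → 6
  ρ[f/e](π[e](R)) → 6
  σ[f=2](ρ[f/e](π[e](R))) → 2

== RESULT ==
f
2
2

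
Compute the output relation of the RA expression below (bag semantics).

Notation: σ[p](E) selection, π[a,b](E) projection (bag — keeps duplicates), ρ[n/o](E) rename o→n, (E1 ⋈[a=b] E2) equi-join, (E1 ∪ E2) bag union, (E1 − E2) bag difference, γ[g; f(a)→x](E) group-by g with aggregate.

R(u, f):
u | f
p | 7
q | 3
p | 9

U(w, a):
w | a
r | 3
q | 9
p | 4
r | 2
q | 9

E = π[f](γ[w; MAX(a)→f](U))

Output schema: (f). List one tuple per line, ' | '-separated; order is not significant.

Subexpression sizes:
  U → 5
  γ[w; MAX(a)→f](U) → 3
  π[f](γ[w; MAX(a)→f](U)) → 3

== RESULT ==
f
3
4
9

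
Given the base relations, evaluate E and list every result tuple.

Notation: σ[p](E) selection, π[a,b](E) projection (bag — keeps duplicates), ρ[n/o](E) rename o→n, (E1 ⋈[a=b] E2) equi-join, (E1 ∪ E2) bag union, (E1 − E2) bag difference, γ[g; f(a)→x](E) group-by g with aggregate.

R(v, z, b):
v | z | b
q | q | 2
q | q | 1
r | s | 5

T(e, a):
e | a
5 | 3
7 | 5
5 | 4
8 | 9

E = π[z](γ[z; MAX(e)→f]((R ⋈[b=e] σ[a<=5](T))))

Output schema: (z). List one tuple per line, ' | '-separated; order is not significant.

Subexpression sizes:
  R → 3
  T → 4
  σ[a<=5](T) → 3
  (R ⋈[b=e] σ[a<=5](T)) → 2
  γ[z; MAX(e)→f]((R ⋈[b=e] σ[a<=5](T))) → 1
  π[z](γ[z; MAX(e)→f]((R ⋈[b=e] σ[a<=5](T)))) → 1

== RESULT ==
z
s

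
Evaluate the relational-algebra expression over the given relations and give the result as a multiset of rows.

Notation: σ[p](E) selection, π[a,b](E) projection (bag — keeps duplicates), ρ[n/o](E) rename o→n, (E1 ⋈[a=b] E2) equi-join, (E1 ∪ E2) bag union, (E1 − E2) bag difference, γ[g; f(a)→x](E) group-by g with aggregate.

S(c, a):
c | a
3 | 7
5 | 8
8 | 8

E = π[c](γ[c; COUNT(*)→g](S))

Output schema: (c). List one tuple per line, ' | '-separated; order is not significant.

Row counts bottom-up:
  S → 3
  γ[c; COUNT(*)→g](S) → 3
  π[c](γ[c; COUNT(*)→g](S)) → 3

== RESULT ==
c
3
5
8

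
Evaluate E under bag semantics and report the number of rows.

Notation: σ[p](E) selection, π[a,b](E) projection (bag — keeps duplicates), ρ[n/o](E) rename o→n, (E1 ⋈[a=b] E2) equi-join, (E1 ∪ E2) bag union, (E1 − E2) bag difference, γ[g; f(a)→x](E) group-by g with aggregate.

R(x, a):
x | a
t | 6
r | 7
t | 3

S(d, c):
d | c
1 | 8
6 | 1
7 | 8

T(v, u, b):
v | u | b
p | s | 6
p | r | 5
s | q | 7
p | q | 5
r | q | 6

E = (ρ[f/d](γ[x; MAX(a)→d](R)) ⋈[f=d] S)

Subexpression sizes:
  R → 3
  γ[x; MAX(a)→d](R) → 2
  ρ[f/d](γ[x; MAX(a)→d](R)) → 2
  S → 3
  (ρ[f/d](γ[x; MAX(a)→d](R)) ⋈[f=d] S) → 2

|E| = 2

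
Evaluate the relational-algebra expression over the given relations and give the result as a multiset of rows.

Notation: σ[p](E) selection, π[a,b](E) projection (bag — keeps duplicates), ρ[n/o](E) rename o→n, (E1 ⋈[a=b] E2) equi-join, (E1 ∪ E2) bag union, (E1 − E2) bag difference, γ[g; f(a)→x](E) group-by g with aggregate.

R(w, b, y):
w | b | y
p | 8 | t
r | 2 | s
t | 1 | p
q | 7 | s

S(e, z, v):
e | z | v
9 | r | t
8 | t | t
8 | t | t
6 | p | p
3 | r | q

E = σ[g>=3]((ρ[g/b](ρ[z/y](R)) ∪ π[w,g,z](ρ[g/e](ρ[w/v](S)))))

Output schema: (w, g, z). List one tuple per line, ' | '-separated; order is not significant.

Row counts bottom-up:
  R → 4
  ρ[z/y](R) → 4
  ρ[g/b](ρ[z/y](R)) → 4
  S → 5
  ρ[w/v](S) → 5
  ρ[g/e](ρ[w/v](S)) → 5
  π[w,g,z](ρ[g/e](ρ[w/v](S))) → 5
  (ρ[g/b](ρ[z/y](R)) ∪ π[w,g,z](ρ[g/e](ρ[w/v](S)))) → 9
  σ[g>=3]((ρ[g/b](ρ[z/y](R)) ∪ π[w,g,z](ρ[g/e](ρ[w/v](S))))) → 7

== RESULT ==
w | g | z
p | 6 | p
p | 8 | t
q | 3 | r
q | 7 | s
t | 8 | t
t | 8 | t
t | 9 | r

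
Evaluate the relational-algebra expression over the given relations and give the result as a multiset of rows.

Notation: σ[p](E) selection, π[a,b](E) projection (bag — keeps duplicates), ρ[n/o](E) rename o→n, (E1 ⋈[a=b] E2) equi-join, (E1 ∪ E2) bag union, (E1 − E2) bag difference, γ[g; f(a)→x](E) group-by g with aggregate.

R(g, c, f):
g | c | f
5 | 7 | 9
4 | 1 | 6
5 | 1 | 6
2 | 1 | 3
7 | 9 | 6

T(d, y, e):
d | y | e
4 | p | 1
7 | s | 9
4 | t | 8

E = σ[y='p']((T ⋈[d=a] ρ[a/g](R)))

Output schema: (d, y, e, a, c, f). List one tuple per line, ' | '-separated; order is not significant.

Per-node cardinality:
  T → 3
  R → 5
  ρ[a/g](R) → 5
  (T ⋈[d=a] ρ[a/g](R)) → 3
  σ[y='p']((T ⋈[d=a] ρ[a/g](R))) → 1

== RESULT ==
d | y | e | a | c | f
4 | p | 1 | 4 | 1 | 6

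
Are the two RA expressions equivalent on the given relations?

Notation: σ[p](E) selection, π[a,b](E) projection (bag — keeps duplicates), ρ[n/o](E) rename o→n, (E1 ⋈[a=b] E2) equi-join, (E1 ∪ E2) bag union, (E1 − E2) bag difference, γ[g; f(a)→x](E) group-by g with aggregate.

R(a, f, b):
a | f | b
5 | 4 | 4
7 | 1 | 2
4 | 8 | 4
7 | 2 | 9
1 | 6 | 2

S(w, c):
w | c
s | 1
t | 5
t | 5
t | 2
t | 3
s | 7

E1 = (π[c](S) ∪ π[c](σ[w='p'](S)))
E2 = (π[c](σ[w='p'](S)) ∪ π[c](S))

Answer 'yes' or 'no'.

E1 per-node cardinality:
  S → 6
  π[c](S) → 6
  S → 6
  σ[w='p'](S) → 0
  π[c](σ[w='p'](S)) → 0
  (π[c](S) ∪ π[c](σ[w='p'](S))) → 6
E2 per-node cardinality:
  S → 6
  σ[w='p'](S) → 0
  π[c](σ[w='p'](S)) → 0
  S → 6
  π[c](S) → 6
  (π[c](σ[w='p'](S)) ∪ π[c](S)) → 6

E1 and E2 produce the same multiset:
c
1
2
3
5
5
7

yes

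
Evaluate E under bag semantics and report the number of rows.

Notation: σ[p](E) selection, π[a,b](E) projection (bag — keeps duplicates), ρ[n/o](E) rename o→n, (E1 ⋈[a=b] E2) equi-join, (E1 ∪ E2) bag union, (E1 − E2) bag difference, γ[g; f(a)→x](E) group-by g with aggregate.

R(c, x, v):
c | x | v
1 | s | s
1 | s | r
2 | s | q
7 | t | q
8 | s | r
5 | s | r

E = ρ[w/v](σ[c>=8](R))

Per-node cardinality:
  R → 6
  σ[c>=8](R) → 1
  ρ[w/v](σ[c>=8](R)) → 1

|E| = 1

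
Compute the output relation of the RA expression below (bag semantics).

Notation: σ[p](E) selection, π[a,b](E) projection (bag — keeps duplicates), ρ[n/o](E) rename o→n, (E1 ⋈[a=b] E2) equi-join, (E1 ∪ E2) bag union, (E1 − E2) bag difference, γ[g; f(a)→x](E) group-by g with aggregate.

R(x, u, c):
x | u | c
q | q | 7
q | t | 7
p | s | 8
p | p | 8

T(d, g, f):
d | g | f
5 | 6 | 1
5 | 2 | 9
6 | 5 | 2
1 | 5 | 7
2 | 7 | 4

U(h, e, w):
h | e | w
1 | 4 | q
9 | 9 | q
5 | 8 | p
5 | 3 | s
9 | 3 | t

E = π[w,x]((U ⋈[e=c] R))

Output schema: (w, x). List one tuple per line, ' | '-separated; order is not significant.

Per-node cardinality:
  U → 5
  R → 4
  (U ⋈[e=c] R) → 2
  π[w,x]((U ⋈[e=c] R)) → 2

== RESULT ==
w | x
p | p
p | p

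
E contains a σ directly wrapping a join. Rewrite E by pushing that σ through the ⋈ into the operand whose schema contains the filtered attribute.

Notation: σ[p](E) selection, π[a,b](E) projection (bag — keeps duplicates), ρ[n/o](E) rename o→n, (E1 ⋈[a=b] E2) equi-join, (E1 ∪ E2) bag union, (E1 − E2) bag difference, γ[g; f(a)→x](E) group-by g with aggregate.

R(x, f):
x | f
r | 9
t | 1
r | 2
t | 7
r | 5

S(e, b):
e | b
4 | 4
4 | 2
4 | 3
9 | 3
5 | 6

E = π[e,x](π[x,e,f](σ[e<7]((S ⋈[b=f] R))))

σ filters on e, owned by the left side.
E' = π[e,x](π[x,e,f]((σ[e<7](S) ⋈[b=f] R)))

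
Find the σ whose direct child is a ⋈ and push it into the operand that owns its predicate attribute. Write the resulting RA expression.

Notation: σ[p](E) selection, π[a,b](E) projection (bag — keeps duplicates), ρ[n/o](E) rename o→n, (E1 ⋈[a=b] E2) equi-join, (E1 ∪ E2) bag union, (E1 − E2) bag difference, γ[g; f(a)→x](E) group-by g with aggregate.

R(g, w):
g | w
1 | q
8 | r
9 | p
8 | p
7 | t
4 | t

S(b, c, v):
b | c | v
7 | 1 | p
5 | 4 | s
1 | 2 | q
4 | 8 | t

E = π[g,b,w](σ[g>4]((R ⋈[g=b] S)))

σ filters on g, owned by the left side.
E' = π[g,b,w]((σ[g>4](R) ⋈[g=b] S))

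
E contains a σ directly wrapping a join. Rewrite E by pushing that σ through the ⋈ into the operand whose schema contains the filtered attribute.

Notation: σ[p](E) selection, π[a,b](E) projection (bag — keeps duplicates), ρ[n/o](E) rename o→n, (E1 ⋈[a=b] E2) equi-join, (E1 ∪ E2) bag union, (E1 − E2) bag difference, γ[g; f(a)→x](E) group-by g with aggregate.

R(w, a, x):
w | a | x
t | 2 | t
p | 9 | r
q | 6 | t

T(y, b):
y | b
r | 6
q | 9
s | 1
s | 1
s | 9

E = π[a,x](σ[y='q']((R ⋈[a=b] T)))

σ filters on y, owned by the right side.
E' = π[a,x]((R ⋈[a=b] σ[y='q'](T)))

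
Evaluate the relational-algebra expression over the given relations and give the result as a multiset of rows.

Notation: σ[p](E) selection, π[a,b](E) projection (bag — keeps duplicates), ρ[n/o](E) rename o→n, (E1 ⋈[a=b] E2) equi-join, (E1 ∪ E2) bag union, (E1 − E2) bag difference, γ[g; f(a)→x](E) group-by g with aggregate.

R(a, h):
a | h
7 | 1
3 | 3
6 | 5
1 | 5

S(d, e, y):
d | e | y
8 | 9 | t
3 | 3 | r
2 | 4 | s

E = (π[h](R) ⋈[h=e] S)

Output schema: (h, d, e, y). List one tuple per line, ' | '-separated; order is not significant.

Stepwise |·|:
  R → 4
  π[h](R) → 4
  S → 3
  (π[h](R) ⋈[h=e] S) → 1

== RESULT ==
h | d | e | y
3 | 3 | 3 | r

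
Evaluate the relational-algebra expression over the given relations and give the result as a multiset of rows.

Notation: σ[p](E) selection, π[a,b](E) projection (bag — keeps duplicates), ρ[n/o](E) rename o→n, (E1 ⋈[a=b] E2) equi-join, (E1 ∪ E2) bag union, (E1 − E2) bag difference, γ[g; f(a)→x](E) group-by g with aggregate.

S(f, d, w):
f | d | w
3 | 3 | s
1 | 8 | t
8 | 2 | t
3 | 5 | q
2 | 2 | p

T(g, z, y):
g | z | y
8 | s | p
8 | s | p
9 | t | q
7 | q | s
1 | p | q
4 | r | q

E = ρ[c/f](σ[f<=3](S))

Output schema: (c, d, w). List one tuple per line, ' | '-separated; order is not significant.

Row counts bottom-up:
  S → 5
  σ[f<=3](S) → 4
  ρ[c/f](σ[f<=3](S)) → 4

== RESULT ==
c | d | w
1 | 8 | t
2 | 2 | p
3 | 3 | s
3 | 5 | q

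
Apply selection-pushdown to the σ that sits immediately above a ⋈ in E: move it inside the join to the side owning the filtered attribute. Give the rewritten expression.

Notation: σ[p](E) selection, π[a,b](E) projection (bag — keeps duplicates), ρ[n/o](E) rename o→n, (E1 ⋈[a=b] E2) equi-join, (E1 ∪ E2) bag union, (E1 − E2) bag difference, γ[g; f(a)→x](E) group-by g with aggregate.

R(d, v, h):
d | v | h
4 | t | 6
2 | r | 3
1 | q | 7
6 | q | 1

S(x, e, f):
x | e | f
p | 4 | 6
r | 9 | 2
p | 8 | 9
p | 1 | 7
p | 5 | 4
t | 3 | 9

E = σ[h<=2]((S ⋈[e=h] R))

σ filters on h, owned by the right side.
E' = (S ⋈[e=h] σ[h<=2](R))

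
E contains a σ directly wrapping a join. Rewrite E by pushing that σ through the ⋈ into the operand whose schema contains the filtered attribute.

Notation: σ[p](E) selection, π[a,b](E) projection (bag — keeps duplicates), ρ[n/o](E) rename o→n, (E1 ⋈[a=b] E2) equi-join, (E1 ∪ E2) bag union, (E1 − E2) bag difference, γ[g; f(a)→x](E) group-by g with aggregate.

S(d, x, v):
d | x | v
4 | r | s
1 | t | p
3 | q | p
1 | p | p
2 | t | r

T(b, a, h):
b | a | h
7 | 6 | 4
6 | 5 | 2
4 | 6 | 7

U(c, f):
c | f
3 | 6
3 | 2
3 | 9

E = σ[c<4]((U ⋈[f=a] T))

σ filters on c, owned by the left side.
E' = (σ[c<4](U) ⋈[f=a] T)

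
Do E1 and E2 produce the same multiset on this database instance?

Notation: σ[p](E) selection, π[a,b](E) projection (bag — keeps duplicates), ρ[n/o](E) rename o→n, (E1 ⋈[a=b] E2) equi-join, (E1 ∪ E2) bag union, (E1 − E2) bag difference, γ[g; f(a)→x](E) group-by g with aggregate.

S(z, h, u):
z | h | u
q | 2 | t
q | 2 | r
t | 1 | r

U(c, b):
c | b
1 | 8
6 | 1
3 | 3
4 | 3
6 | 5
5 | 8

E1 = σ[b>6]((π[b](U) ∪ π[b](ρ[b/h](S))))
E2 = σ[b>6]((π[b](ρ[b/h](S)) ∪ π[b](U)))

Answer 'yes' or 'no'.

E1 per-node cardinality:
  U → 6
  π[b](U) → 6
  S → 3
  ρ[b/h](S) → 3
  π[b](ρ[b/h](S)) → 3
  (π[b](U) ∪ π[b](ρ[b/h](S))) → 9
  σ[b>6]((π[b](U) ∪ π[b](ρ[b/h](S)))) → 2
E2 per-node cardinality:
  S → 3
  ρ[b/h](S) → 3
  π[b](ρ[b/h](S)) → 3
  U → 6
  π[b](U) → 6
  (π[b](ρ[b/h](S)) ∪ π[b](U)) → 9
  σ[b>6]((π[b](ρ[b/h](S)) ∪ π[b](U))) → 2

E1 and E2 produce the same multiset:
b
8
8

yes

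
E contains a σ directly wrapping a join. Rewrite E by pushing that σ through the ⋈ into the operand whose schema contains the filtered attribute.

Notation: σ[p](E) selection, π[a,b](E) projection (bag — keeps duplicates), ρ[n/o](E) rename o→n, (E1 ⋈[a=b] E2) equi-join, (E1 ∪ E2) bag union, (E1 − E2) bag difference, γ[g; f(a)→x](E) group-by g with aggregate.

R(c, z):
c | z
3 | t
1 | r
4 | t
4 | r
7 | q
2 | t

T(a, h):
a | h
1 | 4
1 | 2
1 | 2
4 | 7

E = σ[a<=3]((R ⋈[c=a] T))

σ filters on a, owned by the right side.
E' = (R ⋈[c=a] σ[a<=3](T))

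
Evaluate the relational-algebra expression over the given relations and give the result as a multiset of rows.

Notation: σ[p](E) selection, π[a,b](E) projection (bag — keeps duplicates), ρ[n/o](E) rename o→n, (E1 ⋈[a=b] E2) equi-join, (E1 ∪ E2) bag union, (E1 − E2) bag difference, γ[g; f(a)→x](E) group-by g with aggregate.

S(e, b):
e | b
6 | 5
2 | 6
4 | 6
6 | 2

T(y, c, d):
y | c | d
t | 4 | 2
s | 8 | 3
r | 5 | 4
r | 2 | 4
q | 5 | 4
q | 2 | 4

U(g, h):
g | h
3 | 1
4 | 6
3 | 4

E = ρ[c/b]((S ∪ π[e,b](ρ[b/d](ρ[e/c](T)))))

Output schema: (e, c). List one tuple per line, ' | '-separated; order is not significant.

Row counts bottom-up:
  S → 4
  T → 6
  ρ[e/c](T) → 6
  ρ[b/d](ρ[e/c](T)) → 6
  π[e,b](ρ[b/d](ρ[e/c](T))) → 6
  (S ∪ π[e,b](ρ[b/d](ρ[e/c](T)))) → 10
  ρ[c/b]((S ∪ π[e,b](ρ[b/d](ρ[e/c](T))))) → 10

== RESULT ==
e | c
2 | 4
2 | 4
2 | 6
4 | 2
4 | 6
5 | 4
5 | 4
6 | 2
6 | 5
8 | 3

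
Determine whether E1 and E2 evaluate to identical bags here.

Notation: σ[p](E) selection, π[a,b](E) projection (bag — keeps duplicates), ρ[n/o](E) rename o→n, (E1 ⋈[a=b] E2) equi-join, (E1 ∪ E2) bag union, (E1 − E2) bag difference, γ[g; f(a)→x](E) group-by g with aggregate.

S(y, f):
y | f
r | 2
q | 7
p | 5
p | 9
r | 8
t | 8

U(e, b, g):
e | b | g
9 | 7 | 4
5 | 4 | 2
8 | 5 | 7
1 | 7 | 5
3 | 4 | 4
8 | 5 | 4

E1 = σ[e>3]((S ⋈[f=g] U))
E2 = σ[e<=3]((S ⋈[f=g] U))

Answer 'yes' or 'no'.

E1 per-node cardinality:
  S → 6
  U → 6
  (S ⋈[f=g] U) → 3
  σ[e>3]((S ⋈[f=g] U)) → 2
E2 per-node cardinality:
  S → 6
  U → 6
  (S ⋈[f=g] U) → 3
  σ[e<=3]((S ⋈[f=g] U)) → 1

E1 result:
y | f | e | b | g
q | 7 | 8 | 5 | 7
r | 2 | 5 | 4 | 2
E2 result:
y | f | e | b | g
p | 5 | 1 | 7 | 5
Witness: ('q', 7, 8, 5, 7) appears 1× in E1 but 0× in E2.

no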